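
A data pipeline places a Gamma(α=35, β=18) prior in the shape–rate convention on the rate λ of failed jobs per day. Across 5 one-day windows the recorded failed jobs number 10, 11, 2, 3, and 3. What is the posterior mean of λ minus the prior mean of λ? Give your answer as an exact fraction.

Total count: 10 + 11 + 2 + 3 + 3 = 29.
Total exposure: 5 days.
Gamma(α, β) with Poisson data over total exposure Σt gives posterior Gamma(α+Σx, β+Σt) = Gamma(64, 23).
Posterior mean = 64/23 = 64/23; prior mean = 35/18 = 35/18. Difference = 64/23 − 35/18 = 347/414.

347/414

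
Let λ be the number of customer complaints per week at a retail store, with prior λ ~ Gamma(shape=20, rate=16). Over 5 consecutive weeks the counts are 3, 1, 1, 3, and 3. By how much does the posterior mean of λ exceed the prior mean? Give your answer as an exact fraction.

19/84

Total count: 3 + 1 + 1 + 3 + 3 = 11.
Total exposure: 5 weeks.
Conjugate update: add total count to the shape and total exposure to the rate, giving Gamma(31, 21).
Posterior mean = 31/21 = 31/21; prior mean = 20/16 = 5/4. Difference = 31/21 − 5/4 = 19/84.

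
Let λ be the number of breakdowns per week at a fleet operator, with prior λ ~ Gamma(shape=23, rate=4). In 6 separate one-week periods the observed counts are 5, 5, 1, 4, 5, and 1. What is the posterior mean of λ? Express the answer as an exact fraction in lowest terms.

22/5

Total count: 5 + 5 + 1 + 4 + 5 + 1 = 21.
Total exposure: 6 weeks.
Conjugate update: add total count to the shape and total exposure to the rate, giving Gamma(44, 10).
Posterior mean = α'/β' = 44/10 = 22/5.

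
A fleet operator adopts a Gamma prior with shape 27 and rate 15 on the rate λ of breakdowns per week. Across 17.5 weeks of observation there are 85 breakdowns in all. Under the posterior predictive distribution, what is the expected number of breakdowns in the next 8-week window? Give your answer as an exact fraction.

1792/65

Total count 85 over total exposure 17.5 weeks.
Conjugate update: add total count to the shape and total exposure to the rate, giving Gamma(112, 65/2).
Predictive mean over an 8-week window = T·E[λ|data] = 8·112/(65/2) = 1792/65.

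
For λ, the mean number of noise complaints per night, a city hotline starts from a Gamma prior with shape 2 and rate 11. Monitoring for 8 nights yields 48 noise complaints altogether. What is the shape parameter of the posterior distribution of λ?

50

Total count 48 over total exposure 8 nights.
Posterior: α' = 2 + 48 = 50, β' = 11 + 8 = 19.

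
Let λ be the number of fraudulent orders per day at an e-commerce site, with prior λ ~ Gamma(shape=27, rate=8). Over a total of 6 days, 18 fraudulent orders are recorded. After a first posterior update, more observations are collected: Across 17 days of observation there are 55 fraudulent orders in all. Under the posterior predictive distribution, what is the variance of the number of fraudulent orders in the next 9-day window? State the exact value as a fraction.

36000/961

Total count 18 over total exposure 6 days.
After the first batch: Gamma(27 + 18, 8 + 6) = Gamma(45, 14).
Total count 55 over total exposure 17 days.
After the second batch: Gamma(45 + 55, 14 + 17) = Gamma(100, 31).
The posterior predictive for a window of length T is Negative Binomial with variance T·α'·(β'+T)/β'² = 9·100·40/961 = 36000/961.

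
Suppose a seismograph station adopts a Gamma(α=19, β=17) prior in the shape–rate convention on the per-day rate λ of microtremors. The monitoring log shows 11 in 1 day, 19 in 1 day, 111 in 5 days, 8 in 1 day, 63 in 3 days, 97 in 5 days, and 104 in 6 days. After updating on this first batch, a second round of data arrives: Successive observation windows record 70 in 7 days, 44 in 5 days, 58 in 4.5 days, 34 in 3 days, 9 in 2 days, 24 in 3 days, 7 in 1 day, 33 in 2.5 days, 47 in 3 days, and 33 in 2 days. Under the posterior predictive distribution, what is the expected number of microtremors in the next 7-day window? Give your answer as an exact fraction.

5537/72

Total count: 11 + 19 + 111 + 8 + 63 + 97 + 104 = 413.
Total exposure: 1 + 1 + 5 + 1 + 3 + 5 + 6 = 22 days.
After the first batch: Gamma(19 + 413, 17 + 22) = Gamma(432, 39).
Total count: 70 + 44 + 58 + 34 + 9 + 24 + 7 + 33 + 47 + 33 = 359.
Total exposure: 7 + 5 + 4.5 + 3 + 2 + 3 + 1 + 2.5 + 3 + 2 = 33 days.
After the second batch: Gamma(432 + 359, 39 + 33) = Gamma(791, 72).
Predictive mean over a 7-day window = T·E[λ|data] = 7·791/72 = 5537/72.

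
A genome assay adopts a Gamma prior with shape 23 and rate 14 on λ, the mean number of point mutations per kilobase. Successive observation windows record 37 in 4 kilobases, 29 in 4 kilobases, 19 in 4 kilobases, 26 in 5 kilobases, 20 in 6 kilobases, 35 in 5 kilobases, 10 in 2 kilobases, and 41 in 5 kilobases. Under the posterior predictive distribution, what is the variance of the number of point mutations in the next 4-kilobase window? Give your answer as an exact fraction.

Total count: 37 + 29 + 19 + 26 + 20 + 35 + 10 + 41 = 217.
Total exposure: 4 + 4 + 4 + 5 + 6 + 5 + 2 + 5 = 35 kilobases.
Gamma(α, β) with Poisson data over total exposure Σt gives posterior Gamma(α+Σx, β+Σt) = Gamma(240, 49).
The posterior predictive for a window of length T is Negative Binomial with variance T·α'·(β'+T)/β'² = 4·240·53/2401 = 50880/2401.

50880/2401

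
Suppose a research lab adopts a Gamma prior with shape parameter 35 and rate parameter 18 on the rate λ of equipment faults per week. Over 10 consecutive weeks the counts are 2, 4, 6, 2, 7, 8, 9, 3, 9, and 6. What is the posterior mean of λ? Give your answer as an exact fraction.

Total count: 2 + 4 + 6 + 2 + 7 + 8 + 9 + 3 + 9 + 6 = 56.
Total exposure: 10 weeks.
Posterior: α' = 35 + 56 = 91, β' = 18 + 10 = 28.
Posterior mean = α'/β' = 91/28 = 13/4.

13/4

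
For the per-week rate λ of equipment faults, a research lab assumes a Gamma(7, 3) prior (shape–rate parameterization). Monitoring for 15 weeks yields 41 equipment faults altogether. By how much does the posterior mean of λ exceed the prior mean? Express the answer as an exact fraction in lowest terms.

1/3

Total count 41 over total exposure 15 weeks.
The Gamma prior is conjugate for the Poisson rate, so λ | data ~ Gamma(7+41, 3+15) = Gamma(48, 18).
Posterior mean = 48/18 = 8/3; prior mean = 7/3 = 7/3. Difference = 8/3 − 7/3 = 1/3.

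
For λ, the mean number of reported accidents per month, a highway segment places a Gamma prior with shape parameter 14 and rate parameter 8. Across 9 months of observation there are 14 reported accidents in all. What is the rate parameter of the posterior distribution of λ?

17

Total count 14 over total exposure 9 months.
The Gamma prior is conjugate for the Poisson rate, so λ | data ~ Gamma(14+14, 8+9) = Gamma(28, 17).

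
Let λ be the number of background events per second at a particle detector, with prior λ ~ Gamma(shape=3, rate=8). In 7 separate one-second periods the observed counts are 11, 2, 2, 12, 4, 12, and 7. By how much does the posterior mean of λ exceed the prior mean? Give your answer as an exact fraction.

379/120

Total count: 11 + 2 + 2 + 12 + 4 + 12 + 7 = 50.
Total exposure: 7 seconds.
Posterior: α' = 3 + 50 = 53, β' = 8 + 7 = 15.
Posterior mean = 53/15 = 53/15; prior mean = 3/8 = 3/8. Difference = 53/15 − 3/8 = 379/120.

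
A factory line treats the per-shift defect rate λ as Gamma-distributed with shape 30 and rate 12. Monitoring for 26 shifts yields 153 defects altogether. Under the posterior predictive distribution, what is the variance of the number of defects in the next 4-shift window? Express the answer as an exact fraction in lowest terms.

7686/361

Total count 153 over total exposure 26 shifts.
The Gamma prior is conjugate for the Poisson rate, so λ | data ~ Gamma(30+153, 12+26) = Gamma(183, 38).
The posterior predictive for a window of length T is Negative Binomial with variance T·α'·(β'+T)/β'² = 4·183·42/1444 = 7686/361.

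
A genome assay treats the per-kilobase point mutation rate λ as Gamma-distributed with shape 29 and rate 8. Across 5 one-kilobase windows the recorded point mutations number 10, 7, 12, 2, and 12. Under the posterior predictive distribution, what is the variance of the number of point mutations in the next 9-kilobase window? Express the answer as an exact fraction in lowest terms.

14256/169

Total count: 10 + 7 + 12 + 2 + 12 = 43.
Total exposure: 5 kilobases.
Conjugate update: add total count to the shape and total exposure to the rate, giving Gamma(72, 13).
The posterior predictive for a window of length T is Negative Binomial with variance T·α'·(β'+T)/β'² = 9·72·22/169 = 14256/169.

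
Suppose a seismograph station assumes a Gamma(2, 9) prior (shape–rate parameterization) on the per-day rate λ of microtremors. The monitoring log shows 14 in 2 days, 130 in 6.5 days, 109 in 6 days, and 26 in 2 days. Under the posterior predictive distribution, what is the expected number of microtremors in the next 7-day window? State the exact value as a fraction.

Total count: 14 + 130 + 109 + 26 = 279.
Total exposure: 2 + 6.5 + 6 + 2 = 16.5 days.
Posterior: α' = 2 + 279 = 281, β' = 9 + 16.5 = 51/2.
Predictive mean over a 7-day window = T·E[λ|data] = 7·281/(51/2) = 3934/51.

3934/51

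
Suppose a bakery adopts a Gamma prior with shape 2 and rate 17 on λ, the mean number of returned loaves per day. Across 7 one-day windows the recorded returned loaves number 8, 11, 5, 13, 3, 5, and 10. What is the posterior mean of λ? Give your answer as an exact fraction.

19/8

Total count: 8 + 11 + 5 + 13 + 3 + 5 + 10 = 55.
Total exposure: 7 days.
Posterior: α' = 2 + 55 = 57, β' = 17 + 7 = 24.
Posterior mean = α'/β' = 57/24 = 19/8.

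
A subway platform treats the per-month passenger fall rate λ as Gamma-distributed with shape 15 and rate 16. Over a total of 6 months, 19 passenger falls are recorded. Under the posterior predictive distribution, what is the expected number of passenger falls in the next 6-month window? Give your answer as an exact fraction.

Total count 19 over total exposure 6 months.
The Gamma prior is conjugate for the Poisson rate, so λ | data ~ Gamma(15+19, 16+6) = Gamma(34, 22).
Predictive mean over a 6-month window = T·E[λ|data] = 6·34/22 = 102/11.

102/11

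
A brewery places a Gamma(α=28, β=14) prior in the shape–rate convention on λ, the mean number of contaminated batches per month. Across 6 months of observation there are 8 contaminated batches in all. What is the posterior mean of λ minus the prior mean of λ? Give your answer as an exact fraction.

-1/5

Total count 8 over total exposure 6 months.
By Gamma–Poisson conjugacy, the posterior is Gamma(α + Σx, β + Σt) = Gamma(28 + 8, 14 + 6) = Gamma(36, 20).
Posterior mean = 36/20 = 9/5; prior mean = 28/14 = 2. Difference = 9/5 − 2 = -1/5.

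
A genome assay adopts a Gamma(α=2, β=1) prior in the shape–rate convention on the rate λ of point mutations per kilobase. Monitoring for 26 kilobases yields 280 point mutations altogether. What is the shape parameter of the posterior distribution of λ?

Total count 280 over total exposure 26 kilobases.
The Gamma prior is conjugate for the Poisson rate, so λ | data ~ Gamma(2+280, 1+26) = Gamma(282, 27).

282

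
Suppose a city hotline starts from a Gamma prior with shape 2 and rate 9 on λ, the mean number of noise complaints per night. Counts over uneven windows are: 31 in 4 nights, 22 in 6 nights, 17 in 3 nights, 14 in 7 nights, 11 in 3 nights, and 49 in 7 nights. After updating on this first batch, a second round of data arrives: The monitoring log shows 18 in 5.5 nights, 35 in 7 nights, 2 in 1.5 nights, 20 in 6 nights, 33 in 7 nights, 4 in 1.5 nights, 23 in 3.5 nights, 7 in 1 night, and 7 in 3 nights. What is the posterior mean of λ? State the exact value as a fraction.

59/15

Total count: 31 + 22 + 17 + 14 + 11 + 49 = 144.
Total exposure: 4 + 6 + 3 + 7 + 3 + 7 = 30 nights.
After the first batch: Gamma(2 + 144, 9 + 30) = Gamma(146, 39).
Total count: 18 + 35 + 2 + 20 + 33 + 4 + 23 + 7 + 7 = 149.
Total exposure: 5.5 + 7 + 1.5 + 6 + 7 + 1.5 + 3.5 + 1 + 3 = 36 nights.
After the second batch: Gamma(146 + 149, 39 + 36) = Gamma(295, 75).
Posterior mean = α'/β' = 295/75 = 59/15.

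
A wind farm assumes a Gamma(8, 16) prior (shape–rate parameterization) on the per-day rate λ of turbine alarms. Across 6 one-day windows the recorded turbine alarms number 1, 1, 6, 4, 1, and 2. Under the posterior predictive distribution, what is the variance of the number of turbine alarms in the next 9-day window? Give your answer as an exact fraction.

6417/484

Total count: 1 + 1 + 6 + 4 + 1 + 2 = 15.
Total exposure: 6 days.
The Gamma prior is conjugate for the Poisson rate, so λ | data ~ Gamma(8+15, 16+6) = Gamma(23, 22).
The posterior predictive for a window of length T is Negative Binomial with variance T·α'·(β'+T)/β'² = 9·23·31/484 = 6417/484.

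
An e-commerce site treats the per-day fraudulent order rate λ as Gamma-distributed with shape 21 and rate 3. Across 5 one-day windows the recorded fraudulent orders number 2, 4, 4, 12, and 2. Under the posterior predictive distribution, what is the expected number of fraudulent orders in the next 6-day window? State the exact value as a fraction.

Total count: 2 + 4 + 4 + 12 + 2 = 24.
Total exposure: 5 days.
Posterior: α' = 21 + 24 = 45, β' = 3 + 5 = 8.
Predictive mean over a 6-day window = T·E[λ|data] = 6·45/8 = 135/4.

135/4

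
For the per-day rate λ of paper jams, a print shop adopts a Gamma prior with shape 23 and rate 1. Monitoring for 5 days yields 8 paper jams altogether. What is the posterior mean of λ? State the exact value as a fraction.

31/6

Total count 8 over total exposure 5 days.
Conjugate update: add total count to the shape and total exposure to the rate, giving Gamma(31, 6).
Posterior mean = α'/β' = 31/6.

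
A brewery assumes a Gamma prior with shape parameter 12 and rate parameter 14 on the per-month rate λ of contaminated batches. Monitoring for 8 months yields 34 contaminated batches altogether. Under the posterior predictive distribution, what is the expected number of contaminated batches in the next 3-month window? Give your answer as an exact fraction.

Total count 34 over total exposure 8 months.
Gamma(α, β) with Poisson data over total exposure Σt gives posterior Gamma(α+Σx, β+Σt) = Gamma(46, 22).
Predictive mean over a 3-month window = T·E[λ|data] = 3·46/22 = 69/11.

69/11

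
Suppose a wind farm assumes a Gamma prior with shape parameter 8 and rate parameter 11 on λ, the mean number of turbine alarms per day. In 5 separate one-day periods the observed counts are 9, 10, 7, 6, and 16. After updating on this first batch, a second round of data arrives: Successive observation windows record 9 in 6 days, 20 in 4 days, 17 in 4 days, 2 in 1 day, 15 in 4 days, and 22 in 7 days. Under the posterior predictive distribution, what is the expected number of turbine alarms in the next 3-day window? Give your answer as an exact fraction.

141/14

Total count: 9 + 10 + 7 + 6 + 16 = 48.
Total exposure: 5 days.
After the first batch: Gamma(8 + 48, 11 + 5) = Gamma(56, 16).
Total count: 9 + 20 + 17 + 2 + 15 + 22 = 85.
Total exposure: 6 + 4 + 4 + 1 + 4 + 7 = 26 days.
After the second batch: Gamma(56 + 85, 16 + 26) = Gamma(141, 42).
Predictive mean over a 3-day window = T·E[λ|data] = 3·141/42 = 141/14.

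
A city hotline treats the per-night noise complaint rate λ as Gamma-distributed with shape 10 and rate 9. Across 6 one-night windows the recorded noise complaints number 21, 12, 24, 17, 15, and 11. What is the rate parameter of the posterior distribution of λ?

15

Total count: 21 + 12 + 24 + 17 + 15 + 11 = 100.
Total exposure: 6 nights.
Posterior: α' = 10 + 100 = 110, β' = 9 + 6 = 15.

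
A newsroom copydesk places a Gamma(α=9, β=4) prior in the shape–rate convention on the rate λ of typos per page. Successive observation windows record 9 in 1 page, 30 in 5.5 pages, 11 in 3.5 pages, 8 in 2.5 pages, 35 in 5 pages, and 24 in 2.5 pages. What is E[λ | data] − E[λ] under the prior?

Total count: 9 + 30 + 11 + 8 + 35 + 24 = 117.
Total exposure: 1 + 5.5 + 3.5 + 2.5 + 5 + 2.5 = 20 pages.
Gamma(α, β) with Poisson data over total exposure Σt gives posterior Gamma(α+Σx, β+Σt) = Gamma(126, 24).
Posterior mean = 126/24 = 21/4; prior mean = 9/4 = 9/4. Difference = 21/4 − 9/4 = 3.

3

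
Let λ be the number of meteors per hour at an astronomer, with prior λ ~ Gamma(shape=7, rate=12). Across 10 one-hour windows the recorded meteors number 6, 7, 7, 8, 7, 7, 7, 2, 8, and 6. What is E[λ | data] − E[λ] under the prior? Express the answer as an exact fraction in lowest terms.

355/132

Total count: 6 + 7 + 7 + 8 + 7 + 7 + 7 + 2 + 8 + 6 = 65.
Total exposure: 10 hours.
By Gamma–Poisson conjugacy, the posterior is Gamma(α + Σx, β + Σt) = Gamma(7 + 65, 12 + 10) = Gamma(72, 22).
Posterior mean = 72/22 = 36/11; prior mean = 7/12 = 7/12. Difference = 36/11 − 7/12 = 355/132.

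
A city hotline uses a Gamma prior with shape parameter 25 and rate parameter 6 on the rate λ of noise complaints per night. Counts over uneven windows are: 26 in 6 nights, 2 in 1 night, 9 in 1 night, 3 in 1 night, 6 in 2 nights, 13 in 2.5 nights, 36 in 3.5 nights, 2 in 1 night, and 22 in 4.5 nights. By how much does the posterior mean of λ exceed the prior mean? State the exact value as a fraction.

Total count: 26 + 2 + 9 + 3 + 6 + 13 + 36 + 2 + 22 = 119.
Total exposure: 6 + 1 + 1 + 1 + 2 + 2.5 + 3.5 + 1 + 4.5 = 22.5 nights.
Gamma(α, β) with Poisson data over total exposure Σt gives posterior Gamma(α+Σx, β+Σt) = Gamma(144, 57/2).
Posterior mean = 144/(57/2) = 96/19; prior mean = 25/6 = 25/6. Difference = 96/19 − 25/6 = 101/114.

101/114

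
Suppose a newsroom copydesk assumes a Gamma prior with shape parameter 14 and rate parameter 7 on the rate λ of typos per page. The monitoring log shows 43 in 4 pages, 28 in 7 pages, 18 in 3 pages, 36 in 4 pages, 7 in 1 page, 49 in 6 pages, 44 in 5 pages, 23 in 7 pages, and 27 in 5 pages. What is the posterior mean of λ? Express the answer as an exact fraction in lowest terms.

289/49

Total count: 43 + 28 + 18 + 36 + 7 + 49 + 44 + 23 + 27 = 275.
Total exposure: 4 + 7 + 3 + 4 + 1 + 6 + 5 + 7 + 5 = 42 pages.
Posterior: α' = 14 + 275 = 289, β' = 7 + 42 = 49.
Posterior mean = α'/β' = 289/49.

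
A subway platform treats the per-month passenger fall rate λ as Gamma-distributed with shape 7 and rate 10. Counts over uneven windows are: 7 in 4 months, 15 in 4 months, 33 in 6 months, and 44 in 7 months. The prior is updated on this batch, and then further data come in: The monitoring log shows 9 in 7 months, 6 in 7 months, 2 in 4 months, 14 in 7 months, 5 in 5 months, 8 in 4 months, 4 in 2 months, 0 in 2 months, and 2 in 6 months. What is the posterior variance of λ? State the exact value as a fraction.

Total count: 7 + 15 + 33 + 44 = 99.
Total exposure: 4 + 4 + 6 + 7 = 21 months.
After the first batch: Gamma(7 + 99, 10 + 21) = Gamma(106, 31).
Total count: 9 + 6 + 2 + 14 + 5 + 8 + 4 + 0 + 2 = 50.
Total exposure: 7 + 7 + 4 + 7 + 5 + 4 + 2 + 2 + 6 = 44 months.
After the second batch: Gamma(106 + 50, 31 + 44) = Gamma(156, 75).
Posterior variance = α'/β'² = 156/5625 = 52/1875.

52/1875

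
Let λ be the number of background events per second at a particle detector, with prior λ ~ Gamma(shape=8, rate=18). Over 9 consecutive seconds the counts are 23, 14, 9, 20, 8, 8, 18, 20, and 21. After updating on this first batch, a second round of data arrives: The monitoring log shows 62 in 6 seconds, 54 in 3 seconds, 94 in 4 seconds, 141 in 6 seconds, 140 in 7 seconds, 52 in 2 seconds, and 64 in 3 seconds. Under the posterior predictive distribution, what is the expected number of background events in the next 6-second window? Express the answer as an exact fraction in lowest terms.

Total count: 23 + 14 + 9 + 20 + 8 + 8 + 18 + 20 + 21 = 141.
Total exposure: 9 seconds.
After the first batch: Gamma(8 + 141, 18 + 9) = Gamma(149, 27).
Total count: 62 + 54 + 94 + 141 + 140 + 52 + 64 = 607.
Total exposure: 6 + 3 + 4 + 6 + 7 + 2 + 3 = 31 seconds.
After the second batch: Gamma(149 + 607, 27 + 31) = Gamma(756, 58).
Predictive mean over a 6-second window = T·E[λ|data] = 6·756/58 = 2268/29.

2268/29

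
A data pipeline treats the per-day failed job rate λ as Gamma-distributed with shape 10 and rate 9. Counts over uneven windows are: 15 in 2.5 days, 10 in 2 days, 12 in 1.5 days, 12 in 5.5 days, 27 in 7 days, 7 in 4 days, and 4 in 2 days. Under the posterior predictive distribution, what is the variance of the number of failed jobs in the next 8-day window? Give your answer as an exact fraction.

Total count: 15 + 10 + 12 + 12 + 27 + 7 + 4 = 87.
Total exposure: 2.5 + 2 + 1.5 + 5.5 + 7 + 4 + 2 = 24.5 days.
Gamma(α, β) with Poisson data over total exposure Σt gives posterior Gamma(α+Σx, β+Σt) = Gamma(97, 67/2).
The posterior predictive for a window of length T is Negative Binomial with variance T·α'·(β'+T)/β'² = 8·97·(83/2)/(4489/4) = 128816/4489.

128816/4489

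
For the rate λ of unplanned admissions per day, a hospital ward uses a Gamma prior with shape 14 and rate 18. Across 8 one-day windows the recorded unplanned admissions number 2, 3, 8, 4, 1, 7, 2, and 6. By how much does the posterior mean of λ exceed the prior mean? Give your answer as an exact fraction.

Total count: 2 + 3 + 8 + 4 + 1 + 7 + 2 + 6 = 33.
Total exposure: 8 days.
Posterior: α' = 14 + 33 = 47, β' = 18 + 8 = 26.
Posterior mean = 47/26 = 47/26; prior mean = 14/18 = 7/9. Difference = 47/26 − 7/9 = 241/234.

241/234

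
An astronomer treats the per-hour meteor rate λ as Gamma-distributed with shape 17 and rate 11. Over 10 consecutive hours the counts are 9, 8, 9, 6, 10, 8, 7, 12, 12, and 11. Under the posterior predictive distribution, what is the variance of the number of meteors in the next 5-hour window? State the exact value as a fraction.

14170/441

Total count: 9 + 8 + 9 + 6 + 10 + 8 + 7 + 12 + 12 + 11 = 92.
Total exposure: 10 hours.
Conjugate update: add total count to the shape and total exposure to the rate, giving Gamma(109, 21).
The posterior predictive for a window of length T is Negative Binomial with variance T·α'·(β'+T)/β'² = 5·109·26/441 = 14170/441.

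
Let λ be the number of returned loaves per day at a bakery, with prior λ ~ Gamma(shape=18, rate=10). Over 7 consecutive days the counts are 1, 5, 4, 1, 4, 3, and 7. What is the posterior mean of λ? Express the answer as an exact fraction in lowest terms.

Total count: 1 + 5 + 4 + 1 + 4 + 3 + 7 = 25.
Total exposure: 7 days.
Gamma(α, β) with Poisson data over total exposure Σt gives posterior Gamma(α+Σx, β+Σt) = Gamma(43, 17).
Posterior mean = α'/β' = 43/17.

43/17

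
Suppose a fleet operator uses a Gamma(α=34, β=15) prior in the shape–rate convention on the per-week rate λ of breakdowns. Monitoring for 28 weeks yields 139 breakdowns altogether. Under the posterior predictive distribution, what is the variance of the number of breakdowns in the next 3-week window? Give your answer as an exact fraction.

Total count 139 over total exposure 28 weeks.
Posterior: α' = 34 + 139 = 173, β' = 15 + 28 = 43.
The posterior predictive for a window of length T is Negative Binomial with variance T·α'·(β'+T)/β'² = 3·173·46/1849 = 23874/1849.

23874/1849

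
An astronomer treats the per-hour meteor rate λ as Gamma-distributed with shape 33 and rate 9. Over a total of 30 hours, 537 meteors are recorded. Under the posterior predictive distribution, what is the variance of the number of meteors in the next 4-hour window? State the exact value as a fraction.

Total count 537 over total exposure 30 hours.
Gamma(α, β) with Poisson data over total exposure Σt gives posterior Gamma(α+Σx, β+Σt) = Gamma(570, 39).
The posterior predictive for a window of length T is Negative Binomial with variance T·α'·(β'+T)/β'² = 4·570·43/1521 = 32680/507.

32680/507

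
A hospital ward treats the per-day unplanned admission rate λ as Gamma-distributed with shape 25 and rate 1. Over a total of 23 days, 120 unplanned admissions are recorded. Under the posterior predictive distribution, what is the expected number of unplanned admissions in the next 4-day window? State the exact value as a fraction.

Total count 120 over total exposure 23 days.
Gamma(α, β) with Poisson data over total exposure Σt gives posterior Gamma(α+Σx, β+Σt) = Gamma(145, 24).
Predictive mean over a 4-day window = T·E[λ|data] = 4·145/24 = 145/6.

145/6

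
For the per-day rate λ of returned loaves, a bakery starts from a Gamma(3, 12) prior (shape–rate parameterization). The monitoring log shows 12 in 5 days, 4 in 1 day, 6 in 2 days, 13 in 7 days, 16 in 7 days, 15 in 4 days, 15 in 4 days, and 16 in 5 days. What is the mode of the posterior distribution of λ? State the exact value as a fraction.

Total count: 12 + 4 + 6 + 13 + 16 + 15 + 15 + 16 = 97.
Total exposure: 5 + 1 + 2 + 7 + 7 + 4 + 4 + 5 = 35 days.
Gamma(α, β) with Poisson data over total exposure Σt gives posterior Gamma(α+Σx, β+Σt) = Gamma(100, 47).
Posterior mode = (α'−1)/β' = 99/47.

99/47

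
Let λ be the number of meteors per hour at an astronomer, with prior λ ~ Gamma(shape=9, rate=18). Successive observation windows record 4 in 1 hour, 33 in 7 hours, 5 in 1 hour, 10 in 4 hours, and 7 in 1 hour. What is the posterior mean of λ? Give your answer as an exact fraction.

Total count: 4 + 33 + 5 + 10 + 7 = 59.
Total exposure: 1 + 7 + 1 + 4 + 1 = 14 hours.
Conjugate update: add total count to the shape and total exposure to the rate, giving Gamma(68, 32).
Posterior mean = α'/β' = 68/32 = 17/8.

17/8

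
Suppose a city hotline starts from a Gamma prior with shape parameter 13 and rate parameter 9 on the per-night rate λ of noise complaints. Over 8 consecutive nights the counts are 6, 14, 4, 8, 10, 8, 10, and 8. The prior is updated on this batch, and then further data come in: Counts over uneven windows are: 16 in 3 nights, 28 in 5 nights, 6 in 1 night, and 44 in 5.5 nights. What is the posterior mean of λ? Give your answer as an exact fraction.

50/9

Total count: 6 + 14 + 4 + 8 + 10 + 8 + 10 + 8 = 68.
Total exposure: 8 nights.
After the first batch: Gamma(13 + 68, 9 + 8) = Gamma(81, 17).
Total count: 16 + 28 + 6 + 44 = 94.
Total exposure: 3 + 5 + 1 + 5.5 = 14.5 nights.
After the second batch: Gamma(81 + 94, 17 + 14.5) = Gamma(175, 63/2).
Posterior mean = α'/β' = 175/(63/2) = 50/9.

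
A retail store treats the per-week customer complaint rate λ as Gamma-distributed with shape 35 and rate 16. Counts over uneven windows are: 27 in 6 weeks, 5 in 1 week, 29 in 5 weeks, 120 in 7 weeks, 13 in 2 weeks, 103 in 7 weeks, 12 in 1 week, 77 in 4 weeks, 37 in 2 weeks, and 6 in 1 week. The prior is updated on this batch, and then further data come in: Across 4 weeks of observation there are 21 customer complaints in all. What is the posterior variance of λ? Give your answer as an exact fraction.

Total count: 27 + 5 + 29 + 120 + 13 + 103 + 12 + 77 + 37 + 6 = 429.
Total exposure: 6 + 1 + 5 + 7 + 2 + 7 + 1 + 4 + 2 + 1 = 36 weeks.
After the first batch: Gamma(35 + 429, 16 + 36) = Gamma(464, 52).
Total count 21 over total exposure 4 weeks.
After the second batch: Gamma(464 + 21, 52 + 4) = Gamma(485, 56).
Posterior variance = α'/β'² = 485/3136.

485/3136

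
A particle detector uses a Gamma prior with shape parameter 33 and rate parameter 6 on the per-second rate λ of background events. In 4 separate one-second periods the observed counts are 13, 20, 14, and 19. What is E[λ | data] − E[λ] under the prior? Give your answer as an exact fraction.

22/5

Total count: 13 + 20 + 14 + 19 = 66.
Total exposure: 4 seconds.
Gamma(α, β) with Poisson data over total exposure Σt gives posterior Gamma(α+Σx, β+Σt) = Gamma(99, 10).
Posterior mean = 99/10 = 99/10; prior mean = 33/6 = 11/2. Difference = 99/10 − 11/2 = 22/5.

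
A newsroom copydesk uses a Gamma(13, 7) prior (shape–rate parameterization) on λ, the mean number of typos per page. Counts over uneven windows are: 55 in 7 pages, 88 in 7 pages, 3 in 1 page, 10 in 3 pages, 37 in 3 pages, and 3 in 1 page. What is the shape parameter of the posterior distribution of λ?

209

Total count: 55 + 88 + 3 + 10 + 37 + 3 = 196.
Total exposure: 7 + 7 + 1 + 3 + 3 + 1 = 22 pages.
Posterior: α' = 13 + 196 = 209, β' = 7 + 22 = 29.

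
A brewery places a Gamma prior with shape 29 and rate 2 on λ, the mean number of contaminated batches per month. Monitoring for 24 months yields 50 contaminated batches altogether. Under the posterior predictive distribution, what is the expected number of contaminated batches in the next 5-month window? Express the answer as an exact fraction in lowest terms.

Total count 50 over total exposure 24 months.
Posterior: α' = 29 + 50 = 79, β' = 2 + 24 = 26.
Predictive mean over a 5-month window = T·E[λ|data] = 5·79/26 = 395/26.

395/26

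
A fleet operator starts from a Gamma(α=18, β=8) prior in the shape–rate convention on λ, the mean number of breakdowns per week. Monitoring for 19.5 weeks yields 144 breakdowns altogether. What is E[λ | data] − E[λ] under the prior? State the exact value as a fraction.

801/220

Total count 144 over total exposure 19.5 weeks.
By Gamma–Poisson conjugacy, the posterior is Gamma(α + Σx, β + Σt) = Gamma(18 + 144, 8 + 19.5) = Gamma(162, 55/2).
Posterior mean = 162/(55/2) = 324/55; prior mean = 18/8 = 9/4. Difference = 324/55 − 9/4 = 801/220.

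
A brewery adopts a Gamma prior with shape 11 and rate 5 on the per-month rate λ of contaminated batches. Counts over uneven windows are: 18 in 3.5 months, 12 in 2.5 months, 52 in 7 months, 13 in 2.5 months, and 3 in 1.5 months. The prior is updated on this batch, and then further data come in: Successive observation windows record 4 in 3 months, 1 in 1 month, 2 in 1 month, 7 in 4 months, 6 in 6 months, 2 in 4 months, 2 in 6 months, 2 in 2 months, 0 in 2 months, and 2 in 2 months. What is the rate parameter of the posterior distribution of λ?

53

Total count: 18 + 12 + 52 + 13 + 3 = 98.
Total exposure: 3.5 + 2.5 + 7 + 2.5 + 1.5 = 17 months.
After the first batch: Gamma(11 + 98, 5 + 17) = Gamma(109, 22).
Total count: 4 + 1 + 2 + 7 + 6 + 2 + 2 + 2 + 0 + 2 = 28.
Total exposure: 3 + 1 + 1 + 4 + 6 + 4 + 6 + 2 + 2 + 2 = 31 months.
After the second batch: Gamma(109 + 28, 22 + 31) = Gamma(137, 53).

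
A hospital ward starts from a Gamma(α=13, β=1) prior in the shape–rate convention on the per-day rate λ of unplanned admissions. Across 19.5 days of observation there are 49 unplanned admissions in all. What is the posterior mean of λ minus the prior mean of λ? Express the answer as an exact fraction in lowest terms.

Total count 49 over total exposure 19.5 days.
The Gamma prior is conjugate for the Poisson rate, so λ | data ~ Gamma(13+49, 1+19.5) = Gamma(62, 41/2).
Posterior mean = 62/(41/2) = 124/41; prior mean = 13/1 = 13. Difference = 124/41 − 13 = -409/41.

-409/41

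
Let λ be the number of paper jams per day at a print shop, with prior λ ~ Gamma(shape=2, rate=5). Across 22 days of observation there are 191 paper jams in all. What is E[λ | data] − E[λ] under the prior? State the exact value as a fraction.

Total count 191 over total exposure 22 days.
By Gamma–Poisson conjugacy, the posterior is Gamma(α + Σx, β + Σt) = Gamma(2 + 191, 5 + 22) = Gamma(193, 27).
Posterior mean = 193/27 = 193/27; prior mean = 2/5 = 2/5. Difference = 193/27 − 2/5 = 911/135.

911/135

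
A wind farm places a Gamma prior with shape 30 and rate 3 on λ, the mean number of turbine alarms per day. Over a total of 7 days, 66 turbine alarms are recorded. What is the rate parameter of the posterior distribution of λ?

Total count 66 over total exposure 7 days.
Conjugate update: add total count to the shape and total exposure to the rate, giving Gamma(96, 10).

10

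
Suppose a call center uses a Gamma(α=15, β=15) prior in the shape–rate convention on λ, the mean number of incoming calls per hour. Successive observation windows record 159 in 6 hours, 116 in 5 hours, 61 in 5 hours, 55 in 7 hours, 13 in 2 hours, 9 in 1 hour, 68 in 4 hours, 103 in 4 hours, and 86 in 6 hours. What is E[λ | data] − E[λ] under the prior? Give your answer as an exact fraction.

Total count: 159 + 116 + 61 + 55 + 13 + 9 + 68 + 103 + 86 = 670.
Total exposure: 6 + 5 + 5 + 7 + 2 + 1 + 4 + 4 + 6 = 40 hours.
The Gamma prior is conjugate for the Poisson rate, so λ | data ~ Gamma(15+670, 15+40) = Gamma(685, 55).
Posterior mean = 685/55 = 137/11; prior mean = 15/15 = 1. Difference = 137/11 − 1 = 126/11.

126/11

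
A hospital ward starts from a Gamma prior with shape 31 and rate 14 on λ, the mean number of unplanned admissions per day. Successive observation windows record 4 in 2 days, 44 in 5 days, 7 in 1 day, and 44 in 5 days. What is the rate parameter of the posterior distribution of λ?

27

Total count: 4 + 44 + 7 + 44 = 99.
Total exposure: 2 + 5 + 1 + 5 = 13 days.
The Gamma prior is conjugate for the Poisson rate, so λ | data ~ Gamma(31+99, 14+13) = Gamma(130, 27).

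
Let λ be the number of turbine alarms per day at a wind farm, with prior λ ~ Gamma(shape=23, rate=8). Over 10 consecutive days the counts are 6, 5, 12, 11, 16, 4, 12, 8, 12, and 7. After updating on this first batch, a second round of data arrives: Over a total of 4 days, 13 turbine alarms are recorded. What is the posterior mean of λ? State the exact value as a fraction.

Total count: 6 + 5 + 12 + 11 + 16 + 4 + 12 + 8 + 12 + 7 = 93.
Total exposure: 10 days.
After the first batch: Gamma(23 + 93, 8 + 10) = Gamma(116, 18).
Total count 13 over total exposure 4 days.
After the second batch: Gamma(116 + 13, 18 + 4) = Gamma(129, 22).
Posterior mean = α'/β' = 129/22.

129/22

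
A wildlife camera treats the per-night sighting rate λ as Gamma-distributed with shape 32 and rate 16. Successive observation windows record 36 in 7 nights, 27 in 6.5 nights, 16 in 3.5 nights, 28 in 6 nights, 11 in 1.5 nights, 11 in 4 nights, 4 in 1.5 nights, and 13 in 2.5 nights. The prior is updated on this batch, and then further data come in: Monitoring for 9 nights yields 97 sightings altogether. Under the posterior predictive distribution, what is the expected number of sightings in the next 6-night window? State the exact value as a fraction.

Total count: 36 + 27 + 16 + 28 + 11 + 11 + 4 + 13 = 146.
Total exposure: 7 + 6.5 + 3.5 + 6 + 1.5 + 4 + 1.5 + 2.5 = 32.5 nights.
After the first batch: Gamma(32 + 146, 16 + 32.5) = Gamma(178, 97/2).
Total count 97 over total exposure 9 nights.
After the second batch: Gamma(178 + 97, 97/2 + 9) = Gamma(275, 115/2).
Predictive mean over a 6-night window = T·E[λ|data] = 6·275/(115/2) = 660/23.

660/23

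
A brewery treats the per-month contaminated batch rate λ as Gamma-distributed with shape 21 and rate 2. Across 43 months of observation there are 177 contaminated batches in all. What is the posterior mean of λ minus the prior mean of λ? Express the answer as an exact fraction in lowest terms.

-61/10

Total count 177 over total exposure 43 months.
Posterior: α' = 21 + 177 = 198, β' = 2 + 43 = 45.
Posterior mean = 198/45 = 22/5; prior mean = 21/2 = 21/2. Difference = 22/5 − 21/2 = -61/10.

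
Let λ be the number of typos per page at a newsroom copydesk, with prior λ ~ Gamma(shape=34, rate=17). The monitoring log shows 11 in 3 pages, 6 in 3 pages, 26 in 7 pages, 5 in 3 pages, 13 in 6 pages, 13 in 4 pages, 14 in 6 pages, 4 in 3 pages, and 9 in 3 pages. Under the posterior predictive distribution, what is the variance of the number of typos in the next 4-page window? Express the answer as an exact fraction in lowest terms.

Total count: 11 + 6 + 26 + 5 + 13 + 13 + 14 + 4 + 9 = 101.
Total exposure: 3 + 3 + 7 + 3 + 6 + 4 + 6 + 3 + 3 = 38 pages.
The Gamma prior is conjugate for the Poisson rate, so λ | data ~ Gamma(34+101, 17+38) = Gamma(135, 55).
The posterior predictive for a window of length T is Negative Binomial with variance T·α'·(β'+T)/β'² = 4·135·59/3025 = 6372/605.

6372/605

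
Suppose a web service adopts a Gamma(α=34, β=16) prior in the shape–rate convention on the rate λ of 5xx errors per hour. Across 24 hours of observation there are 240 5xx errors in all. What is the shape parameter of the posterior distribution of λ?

Total count 240 over total exposure 24 hours.
Conjugate update: add total count to the shape and total exposure to the rate, giving Gamma(274, 40).

274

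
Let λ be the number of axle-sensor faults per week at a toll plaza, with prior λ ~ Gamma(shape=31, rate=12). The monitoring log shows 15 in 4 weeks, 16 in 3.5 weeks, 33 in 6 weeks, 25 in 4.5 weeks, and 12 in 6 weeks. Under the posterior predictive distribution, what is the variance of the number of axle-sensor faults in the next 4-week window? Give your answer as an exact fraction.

440/27

Total count: 15 + 16 + 33 + 25 + 12 = 101.
Total exposure: 4 + 3.5 + 6 + 4.5 + 6 = 24 weeks.
Conjugate update: add total count to the shape and total exposure to the rate, giving Gamma(132, 36).
The posterior predictive for a window of length T is Negative Binomial with variance T·α'·(β'+T)/β'² = 4·132·40/1296 = 440/27.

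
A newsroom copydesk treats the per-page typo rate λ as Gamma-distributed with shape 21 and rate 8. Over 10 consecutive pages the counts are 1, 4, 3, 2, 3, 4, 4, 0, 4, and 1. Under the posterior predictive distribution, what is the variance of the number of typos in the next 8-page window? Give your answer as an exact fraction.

Total count: 1 + 4 + 3 + 2 + 3 + 4 + 4 + 0 + 4 + 1 = 26.
Total exposure: 10 pages.
Conjugate update: add total count to the shape and total exposure to the rate, giving Gamma(47, 18).
The posterior predictive for a window of length T is Negative Binomial with variance T·α'·(β'+T)/β'² = 8·47·26/324 = 2444/81.

2444/81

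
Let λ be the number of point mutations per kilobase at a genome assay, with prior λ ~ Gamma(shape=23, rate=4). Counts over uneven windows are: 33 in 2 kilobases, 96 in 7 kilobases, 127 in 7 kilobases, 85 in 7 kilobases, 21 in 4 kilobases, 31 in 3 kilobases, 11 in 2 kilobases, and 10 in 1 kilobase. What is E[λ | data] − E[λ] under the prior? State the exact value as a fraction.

Total count: 33 + 96 + 127 + 85 + 21 + 31 + 11 + 10 = 414.
Total exposure: 2 + 7 + 7 + 7 + 4 + 3 + 2 + 1 = 33 kilobases.
Conjugate update: add total count to the shape and total exposure to the rate, giving Gamma(437, 37).
Posterior mean = 437/37 = 437/37; prior mean = 23/4 = 23/4. Difference = 437/37 − 23/4 = 897/148.

897/148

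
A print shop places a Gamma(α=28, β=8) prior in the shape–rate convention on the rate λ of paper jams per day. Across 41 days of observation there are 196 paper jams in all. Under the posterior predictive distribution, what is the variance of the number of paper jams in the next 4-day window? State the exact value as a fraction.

Total count 196 over total exposure 41 days.
Conjugate update: add total count to the shape and total exposure to the rate, giving Gamma(224, 49).
The posterior predictive for a window of length T is Negative Binomial with variance T·α'·(β'+T)/β'² = 4·224·53/2401 = 6784/343.

6784/343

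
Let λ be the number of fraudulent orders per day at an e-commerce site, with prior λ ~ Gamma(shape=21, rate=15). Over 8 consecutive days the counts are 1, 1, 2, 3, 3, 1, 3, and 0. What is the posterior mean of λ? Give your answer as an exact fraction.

Total count: 1 + 1 + 2 + 3 + 3 + 1 + 3 + 0 = 14.
Total exposure: 8 days.
Posterior: α' = 21 + 14 = 35, β' = 15 + 8 = 23.
Posterior mean = α'/β' = 35/23.

35/23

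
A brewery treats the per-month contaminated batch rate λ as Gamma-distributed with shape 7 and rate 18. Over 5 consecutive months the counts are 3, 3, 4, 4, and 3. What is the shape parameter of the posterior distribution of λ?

24

Total count: 3 + 3 + 4 + 4 + 3 = 17.
Total exposure: 5 months.
By Gamma–Poisson conjugacy, the posterior is Gamma(α + Σx, β + Σt) = Gamma(7 + 17, 18 + 5) = Gamma(24, 23).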